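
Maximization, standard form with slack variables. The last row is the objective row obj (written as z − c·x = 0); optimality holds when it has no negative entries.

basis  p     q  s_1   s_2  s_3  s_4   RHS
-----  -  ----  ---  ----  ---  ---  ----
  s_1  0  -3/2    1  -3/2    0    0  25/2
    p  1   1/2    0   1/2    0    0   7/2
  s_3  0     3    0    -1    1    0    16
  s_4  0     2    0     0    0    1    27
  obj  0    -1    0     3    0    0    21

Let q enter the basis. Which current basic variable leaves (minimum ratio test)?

Column q entries and ratios — s_1: -3/2 ≤ 0, skip; p: (7/2)/(1/2) = 7; s_3: 16/3 = 16/3; s_4: 27/2 = 27/2.
Smallest ratio is 16/3 in the row of s_3, so s_3 leaves.

s_3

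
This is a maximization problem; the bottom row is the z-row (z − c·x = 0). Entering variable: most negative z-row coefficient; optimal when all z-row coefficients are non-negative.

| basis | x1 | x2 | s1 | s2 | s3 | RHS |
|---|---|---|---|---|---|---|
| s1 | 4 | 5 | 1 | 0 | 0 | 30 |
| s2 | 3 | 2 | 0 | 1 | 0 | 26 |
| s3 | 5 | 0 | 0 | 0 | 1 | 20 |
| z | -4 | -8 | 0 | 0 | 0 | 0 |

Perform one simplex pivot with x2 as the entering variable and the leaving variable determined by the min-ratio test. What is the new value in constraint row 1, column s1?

1/5

Ratio test on column x2 — row 1: 30/5 = 6; row 2: 26/2 = 13; row 3: entry 0 ≤ 0. Minimum is 6 at row 1 (s1 leaves); pivot element 5.
Divide row 1 by 5; eliminate column x2 from the other rows.
In the new row 1, the s1 entry is the old entry divided by the pivot: 1/5 = 1/5.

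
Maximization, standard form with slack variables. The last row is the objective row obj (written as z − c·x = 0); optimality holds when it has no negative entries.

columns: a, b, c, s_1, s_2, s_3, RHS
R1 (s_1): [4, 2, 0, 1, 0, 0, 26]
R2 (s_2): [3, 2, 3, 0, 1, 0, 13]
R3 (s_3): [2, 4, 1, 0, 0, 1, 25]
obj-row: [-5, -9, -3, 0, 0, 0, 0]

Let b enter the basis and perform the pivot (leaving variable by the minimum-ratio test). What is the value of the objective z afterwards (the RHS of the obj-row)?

Ratio test on column b — row 1: 26/2 = 13; row 2: 13/2 = 13/2; row 3: 25/4 = 25/4. Minimum is 25/4 at row 3 (s_3 leaves); pivot element 4.
Pivot on row 3; the obj-row RHS becomes 0 − (-9)·(25/4) = 225/4.

225/4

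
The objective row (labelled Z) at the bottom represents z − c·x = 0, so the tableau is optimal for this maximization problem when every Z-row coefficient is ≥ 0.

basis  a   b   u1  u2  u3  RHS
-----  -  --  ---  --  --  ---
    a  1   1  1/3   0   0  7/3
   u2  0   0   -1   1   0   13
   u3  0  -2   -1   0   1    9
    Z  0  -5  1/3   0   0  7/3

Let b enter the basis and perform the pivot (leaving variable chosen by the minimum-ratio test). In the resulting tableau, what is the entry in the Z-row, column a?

5

Ratio test on column b — row 1: (7/3)/1 = 7/3; row 2: entry 0 ≤ 0; row 3: entry -2 ≤ 0. Minimum is 7/3 at row 1 (a leaves); pivot element 1.
Divide row 1 by 1; eliminate column b from the other rows.
Z-row update in column a: 0 − (-5)·1 = 5.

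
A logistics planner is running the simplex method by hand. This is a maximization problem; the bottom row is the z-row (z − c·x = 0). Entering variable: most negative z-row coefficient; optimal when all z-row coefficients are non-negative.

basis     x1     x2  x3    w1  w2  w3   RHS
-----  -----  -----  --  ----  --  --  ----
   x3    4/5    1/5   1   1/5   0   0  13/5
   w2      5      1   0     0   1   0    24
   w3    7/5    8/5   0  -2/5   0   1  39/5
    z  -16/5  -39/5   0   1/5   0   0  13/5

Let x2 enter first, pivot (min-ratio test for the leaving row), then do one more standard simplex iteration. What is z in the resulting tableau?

Ratio test on column x2 — row 1: (13/5)/(1/5) = 13; row 2: 24/1 = 24; row 3: (39/5)/(8/5) = 39/8. Minimum is 39/8 at row 3 (w3 leaves); pivot element 8/5.
Pivot on row 3; the z-row RHS becomes 13/5 − (-39/5)·(39/8) = 325/8.
Next entering variable (most negative z-row entry -7/4): w1.
Ratio test on column w1 — row 1: (13/8)/(1/4) = 13/2; row 2: (153/8)/(1/4) = 153/2; row 3: entry -1/4 ≤ 0. Minimum is 13/2 at row 1 (x3 leaves); pivot element 1/4.
After the second pivot the z-row RHS is 325/8 − (-7/4)·(13/2) = 52.

52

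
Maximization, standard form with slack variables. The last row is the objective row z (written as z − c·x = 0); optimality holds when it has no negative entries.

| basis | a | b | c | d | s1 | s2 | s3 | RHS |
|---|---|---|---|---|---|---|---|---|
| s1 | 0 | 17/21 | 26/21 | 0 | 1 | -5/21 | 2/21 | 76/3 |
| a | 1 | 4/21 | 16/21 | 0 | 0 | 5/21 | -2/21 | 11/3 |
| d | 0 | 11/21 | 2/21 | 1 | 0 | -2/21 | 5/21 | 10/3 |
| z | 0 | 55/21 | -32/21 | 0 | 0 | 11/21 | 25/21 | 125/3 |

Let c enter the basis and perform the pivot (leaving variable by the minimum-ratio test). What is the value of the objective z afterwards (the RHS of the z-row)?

49

Ratio test on column c — row 1: (76/3)/(26/21) = 266/13; row 2: (11/3)/(16/21) = 77/16; row 3: (10/3)/(2/21) = 35. Minimum is 77/16 at row 2 (a leaves); pivot element 16/21.
Pivot on row 2; the z-row RHS becomes 125/3 − (-32/21)·(77/16) = 49.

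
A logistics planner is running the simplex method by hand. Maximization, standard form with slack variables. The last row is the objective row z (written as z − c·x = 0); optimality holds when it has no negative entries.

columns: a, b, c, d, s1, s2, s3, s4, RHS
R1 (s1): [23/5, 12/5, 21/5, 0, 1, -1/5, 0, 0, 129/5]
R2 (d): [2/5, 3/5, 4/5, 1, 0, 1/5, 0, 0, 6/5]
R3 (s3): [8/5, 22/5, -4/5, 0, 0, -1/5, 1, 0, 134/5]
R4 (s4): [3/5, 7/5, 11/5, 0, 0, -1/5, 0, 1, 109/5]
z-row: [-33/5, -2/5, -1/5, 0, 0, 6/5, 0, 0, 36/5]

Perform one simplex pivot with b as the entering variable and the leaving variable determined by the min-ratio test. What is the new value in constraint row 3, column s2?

Ratio test on column b — row 1: (129/5)/(12/5) = 43/4; row 2: (6/5)/(3/5) = 2; row 3: (134/5)/(22/5) = 67/11; row 4: (109/5)/(7/5) = 109/7. Minimum is 2 at row 2 (d leaves); pivot element 3/5.
Divide row 2 by 3/5; eliminate column b from the other rows.
Row 3 update in column s2: -1/5 − (22/5)·(1/3) = -5/3.

-5/3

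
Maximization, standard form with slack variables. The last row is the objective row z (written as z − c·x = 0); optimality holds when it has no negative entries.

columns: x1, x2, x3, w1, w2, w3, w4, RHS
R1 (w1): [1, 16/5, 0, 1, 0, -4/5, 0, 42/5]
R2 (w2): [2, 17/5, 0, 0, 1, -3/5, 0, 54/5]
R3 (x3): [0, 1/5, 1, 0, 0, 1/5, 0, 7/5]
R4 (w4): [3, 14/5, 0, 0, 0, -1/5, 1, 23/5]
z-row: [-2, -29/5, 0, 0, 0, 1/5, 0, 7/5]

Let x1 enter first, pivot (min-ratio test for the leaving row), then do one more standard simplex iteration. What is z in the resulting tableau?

153/14

Ratio test on column x1 — row 1: (42/5)/1 = 42/5; row 2: (54/5)/2 = 27/5; row 3: entry 0 ≤ 0; row 4: (23/5)/3 = 23/15. Minimum is 23/15 at row 4 (w4 leaves); pivot element 3.
Pivot on row 4; the z-row RHS becomes 7/5 − (-2)·(23/15) = 67/15.
Next entering variable (most negative z-row entry -59/15): x2.
Ratio test on column x2 — row 1: (103/15)/(34/15) = 103/34; row 2: (116/15)/(23/15) = 116/23; row 3: (7/5)/(1/5) = 7; row 4: (23/15)/(14/15) = 23/14. Minimum is 23/14 at row 4 (x1 leaves); pivot element 14/15.
After the second pivot the z-row RHS is 67/15 − (-59/15)·(23/14) = 153/14.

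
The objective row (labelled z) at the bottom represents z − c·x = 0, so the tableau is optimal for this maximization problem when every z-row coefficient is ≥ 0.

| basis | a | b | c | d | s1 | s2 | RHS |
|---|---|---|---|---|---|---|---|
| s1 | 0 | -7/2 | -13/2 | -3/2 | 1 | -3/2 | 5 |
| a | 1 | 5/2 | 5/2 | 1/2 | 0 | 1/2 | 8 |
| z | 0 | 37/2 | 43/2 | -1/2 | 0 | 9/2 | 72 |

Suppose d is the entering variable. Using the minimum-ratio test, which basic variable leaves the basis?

a

Column d entries and ratios — s1: -3/2 ≤ 0, skip; a: 8/(1/2) = 16.
Smallest ratio is 16 in the row of a, so a leaves.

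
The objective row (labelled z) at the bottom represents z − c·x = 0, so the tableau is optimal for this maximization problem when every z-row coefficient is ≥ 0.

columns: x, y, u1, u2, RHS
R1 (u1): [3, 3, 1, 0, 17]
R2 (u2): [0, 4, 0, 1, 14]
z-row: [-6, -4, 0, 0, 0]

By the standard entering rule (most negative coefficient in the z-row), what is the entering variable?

Negative z-row entries: x: -6, y: -4.
The most negative is -6 in column x, so x enters.

x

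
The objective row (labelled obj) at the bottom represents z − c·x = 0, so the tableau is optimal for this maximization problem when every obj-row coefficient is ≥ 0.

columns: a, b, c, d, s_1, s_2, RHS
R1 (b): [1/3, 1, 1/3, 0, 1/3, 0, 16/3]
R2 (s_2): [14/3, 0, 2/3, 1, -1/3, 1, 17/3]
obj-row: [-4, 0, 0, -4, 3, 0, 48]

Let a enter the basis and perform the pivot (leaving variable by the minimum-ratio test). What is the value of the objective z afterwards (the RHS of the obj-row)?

370/7

Ratio test on column a — row 1: (16/3)/(1/3) = 16; row 2: (17/3)/(14/3) = 17/14. Minimum is 17/14 at row 2 (s_2 leaves); pivot element 14/3.
Pivot on row 2; the obj-row RHS becomes 48 − (-4)·(17/14) = 370/7.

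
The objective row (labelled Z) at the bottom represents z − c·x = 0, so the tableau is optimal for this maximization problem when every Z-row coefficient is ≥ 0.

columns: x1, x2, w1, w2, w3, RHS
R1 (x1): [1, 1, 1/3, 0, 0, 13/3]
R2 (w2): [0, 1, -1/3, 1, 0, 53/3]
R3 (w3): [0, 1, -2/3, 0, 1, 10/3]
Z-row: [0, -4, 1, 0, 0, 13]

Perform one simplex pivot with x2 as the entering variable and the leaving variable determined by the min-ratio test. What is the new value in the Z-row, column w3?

Ratio test on column x2 — row 1: (13/3)/1 = 13/3; row 2: (53/3)/1 = 53/3; row 3: (10/3)/1 = 10/3. Minimum is 10/3 at row 3 (w3 leaves); pivot element 1.
Divide row 3 by 1; eliminate column x2 from the other rows.
Z-row update in column w3: 0 − (-4)·1 = 4.

4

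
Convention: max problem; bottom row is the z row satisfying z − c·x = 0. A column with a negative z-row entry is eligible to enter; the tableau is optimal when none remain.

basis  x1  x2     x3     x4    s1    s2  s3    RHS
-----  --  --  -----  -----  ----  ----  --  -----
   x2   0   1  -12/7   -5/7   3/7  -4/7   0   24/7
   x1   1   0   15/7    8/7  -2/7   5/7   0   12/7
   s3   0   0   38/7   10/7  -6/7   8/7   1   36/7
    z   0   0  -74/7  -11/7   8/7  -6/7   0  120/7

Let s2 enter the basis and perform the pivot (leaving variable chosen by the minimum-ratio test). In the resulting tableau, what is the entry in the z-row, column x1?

Ratio test on column s2 — row 1: entry -4/7 ≤ 0; row 2: (12/7)/(5/7) = 12/5; row 3: (36/7)/(8/7) = 9/2. Minimum is 12/5 at row 2 (x1 leaves); pivot element 5/7.
Divide row 2 by 5/7; eliminate column s2 from the other rows.
z-row update in column x1: 0 − (-6/7)·(7/5) = 6/5.

6/5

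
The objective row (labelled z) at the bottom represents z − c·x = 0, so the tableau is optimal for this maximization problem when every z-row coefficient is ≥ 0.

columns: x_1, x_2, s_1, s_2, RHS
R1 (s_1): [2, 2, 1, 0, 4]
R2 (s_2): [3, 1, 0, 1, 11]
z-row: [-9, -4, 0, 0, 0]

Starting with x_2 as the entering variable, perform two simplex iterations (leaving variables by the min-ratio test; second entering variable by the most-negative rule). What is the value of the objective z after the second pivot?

Ratio test on column x_2 — row 1: 4/2 = 2; row 2: 11/1 = 11. Minimum is 2 at row 1 (s_1 leaves); pivot element 2.
Pivot on row 1; the z-row RHS becomes 0 − (-4)·2 = 8.
Next entering variable (most negative z-row entry -5): x_1.
Ratio test on column x_1 — row 1: 2/1 = 2; row 2: 9/2 = 9/2. Minimum is 2 at row 1 (x_2 leaves); pivot element 1.
After the second pivot the z-row RHS is 8 − (-5)·2 = 18.

18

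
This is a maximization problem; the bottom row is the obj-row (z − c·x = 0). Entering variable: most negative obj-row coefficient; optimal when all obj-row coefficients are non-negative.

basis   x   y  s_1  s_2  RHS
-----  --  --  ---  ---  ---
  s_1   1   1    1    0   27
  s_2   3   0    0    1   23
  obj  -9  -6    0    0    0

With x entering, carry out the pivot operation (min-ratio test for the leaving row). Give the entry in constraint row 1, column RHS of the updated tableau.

58/3

Ratio test on column x — row 1: 27/1 = 27; row 2: 23/3 = 23/3. Minimum is 23/3 at row 2 (s_2 leaves); pivot element 3.
Divide row 2 by 3; eliminate column x from the other rows.
Row 1 update in column RHS: 27 − 1·(23/3) = 58/3.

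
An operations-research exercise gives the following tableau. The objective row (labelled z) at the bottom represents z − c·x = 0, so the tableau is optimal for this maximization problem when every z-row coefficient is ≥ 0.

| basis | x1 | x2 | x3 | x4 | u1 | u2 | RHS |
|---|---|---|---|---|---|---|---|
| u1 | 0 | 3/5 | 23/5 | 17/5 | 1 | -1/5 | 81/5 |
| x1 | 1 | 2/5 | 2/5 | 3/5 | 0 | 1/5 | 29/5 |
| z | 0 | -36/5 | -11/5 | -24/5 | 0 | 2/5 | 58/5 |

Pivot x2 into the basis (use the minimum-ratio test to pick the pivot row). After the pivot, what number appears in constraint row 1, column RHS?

Ratio test on column x2 — row 1: (81/5)/(3/5) = 27; row 2: (29/5)/(2/5) = 29/2. Minimum is 29/2 at row 2 (x1 leaves); pivot element 2/5.
Divide row 2 by 2/5; eliminate column x2 from the other rows.
Row 1 update in column RHS: 81/5 − (3/5)·(29/2) = 15/2.

15/2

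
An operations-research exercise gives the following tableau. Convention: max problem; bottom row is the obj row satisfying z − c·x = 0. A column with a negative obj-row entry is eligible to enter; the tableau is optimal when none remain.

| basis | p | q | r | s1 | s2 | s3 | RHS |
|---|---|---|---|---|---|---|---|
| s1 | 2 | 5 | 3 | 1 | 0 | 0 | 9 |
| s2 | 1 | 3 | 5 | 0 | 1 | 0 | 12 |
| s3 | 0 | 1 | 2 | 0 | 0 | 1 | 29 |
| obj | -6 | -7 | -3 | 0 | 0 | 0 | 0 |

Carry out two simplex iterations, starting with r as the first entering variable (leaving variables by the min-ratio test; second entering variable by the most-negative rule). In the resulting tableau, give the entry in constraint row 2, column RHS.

Ratio test on column r — row 1: 9/3 = 3; row 2: 12/5 = 12/5; row 3: 29/2 = 29/2. Minimum is 12/5 at row 2 (s2 leaves); pivot element 5.
Divide row 2 by 5; eliminate column r from the other rows.
Second iteration: most negative obj-row entry is -27/5 in column p, so p enters.
Ratio test on column p — row 1: (9/5)/(7/5) = 9/7; row 2: (12/5)/(1/5) = 12; row 3: entry -2/5 ≤ 0. Minimum is 9/7 at row 1 (s1 leaves); pivot element 7/5.
Divide row 1 by 7/5; eliminate column p from the other rows.
After both pivots, the entry at constraint row 2, column RHS is 15/7.

15/7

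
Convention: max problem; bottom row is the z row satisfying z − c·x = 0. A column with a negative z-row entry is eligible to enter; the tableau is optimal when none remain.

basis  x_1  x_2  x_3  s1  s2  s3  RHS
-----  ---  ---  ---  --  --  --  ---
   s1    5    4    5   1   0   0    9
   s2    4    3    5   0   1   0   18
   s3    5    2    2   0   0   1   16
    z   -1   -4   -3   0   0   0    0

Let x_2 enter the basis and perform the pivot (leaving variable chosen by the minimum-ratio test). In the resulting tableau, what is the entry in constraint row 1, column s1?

1/4

Ratio test on column x_2 — row 1: 9/4 = 9/4; row 2: 18/3 = 6; row 3: 16/2 = 8. Minimum is 9/4 at row 1 (s1 leaves); pivot element 4.
Divide row 1 by 4; eliminate column x_2 from the other rows.
In the new row 1, the s1 entry is the old entry divided by the pivot: 1/4 = 1/4.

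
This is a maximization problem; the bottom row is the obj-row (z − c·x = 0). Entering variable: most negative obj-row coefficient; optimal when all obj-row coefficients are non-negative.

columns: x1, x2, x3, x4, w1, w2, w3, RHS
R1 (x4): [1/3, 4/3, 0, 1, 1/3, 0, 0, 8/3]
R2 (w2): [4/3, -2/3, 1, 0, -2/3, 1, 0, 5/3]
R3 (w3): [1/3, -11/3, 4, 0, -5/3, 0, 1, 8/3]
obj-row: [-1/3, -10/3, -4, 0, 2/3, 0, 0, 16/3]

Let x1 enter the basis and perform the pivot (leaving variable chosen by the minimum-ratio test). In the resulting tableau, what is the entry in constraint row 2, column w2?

Ratio test on column x1 — row 1: (8/3)/(1/3) = 8; row 2: (5/3)/(4/3) = 5/4; row 3: (8/3)/(1/3) = 8. Minimum is 5/4 at row 2 (w2 leaves); pivot element 4/3.
Divide row 2 by 4/3; eliminate column x1 from the other rows.
In the new row 2, the w2 entry is the old entry divided by the pivot: 1/(4/3) = 3/4.

3/4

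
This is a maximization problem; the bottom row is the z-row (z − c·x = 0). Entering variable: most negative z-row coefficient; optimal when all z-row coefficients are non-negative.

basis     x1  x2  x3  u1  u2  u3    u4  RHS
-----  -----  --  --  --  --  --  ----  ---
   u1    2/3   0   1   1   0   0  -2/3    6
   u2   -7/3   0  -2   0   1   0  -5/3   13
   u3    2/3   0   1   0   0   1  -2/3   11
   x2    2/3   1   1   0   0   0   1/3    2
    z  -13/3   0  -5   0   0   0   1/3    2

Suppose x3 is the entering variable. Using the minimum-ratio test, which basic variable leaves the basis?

x2

Column x3 entries and ratios — u1: 6/1 = 6; u2: -2 ≤ 0, skip; u3: 11/1 = 11; x2: 2/1 = 2.
Smallest ratio is 2 in the row of x2, so x2 leaves.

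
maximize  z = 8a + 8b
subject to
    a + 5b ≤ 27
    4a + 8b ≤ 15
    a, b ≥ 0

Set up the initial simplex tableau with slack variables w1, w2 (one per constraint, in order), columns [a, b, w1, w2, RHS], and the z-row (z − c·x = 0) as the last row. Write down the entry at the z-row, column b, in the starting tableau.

The z-row carries the negated objective coefficients: the b entry is -8.

-8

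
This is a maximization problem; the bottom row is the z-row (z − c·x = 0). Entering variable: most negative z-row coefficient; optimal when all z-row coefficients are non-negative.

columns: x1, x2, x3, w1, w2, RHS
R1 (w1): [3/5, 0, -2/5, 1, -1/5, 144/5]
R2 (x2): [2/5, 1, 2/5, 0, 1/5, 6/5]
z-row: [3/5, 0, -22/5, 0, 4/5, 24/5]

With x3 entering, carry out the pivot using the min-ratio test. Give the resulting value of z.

Ratio test on column x3 — row 1: entry -2/5 ≤ 0; row 2: (6/5)/(2/5) = 3. Minimum is 3 at row 2 (x2 leaves); pivot element 2/5.
Pivot on row 2; the z-row RHS becomes 24/5 − (-22/5)·3 = 18.

18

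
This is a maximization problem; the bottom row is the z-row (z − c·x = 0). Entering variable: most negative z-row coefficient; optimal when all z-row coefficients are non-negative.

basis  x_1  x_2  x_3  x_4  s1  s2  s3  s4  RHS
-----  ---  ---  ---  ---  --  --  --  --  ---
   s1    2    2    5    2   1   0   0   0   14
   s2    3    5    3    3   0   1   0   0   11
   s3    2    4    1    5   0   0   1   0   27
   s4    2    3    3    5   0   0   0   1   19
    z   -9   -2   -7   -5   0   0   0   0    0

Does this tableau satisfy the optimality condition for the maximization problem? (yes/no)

no

The z-row has a negative entry -9 in column x_1, so it is not optimal.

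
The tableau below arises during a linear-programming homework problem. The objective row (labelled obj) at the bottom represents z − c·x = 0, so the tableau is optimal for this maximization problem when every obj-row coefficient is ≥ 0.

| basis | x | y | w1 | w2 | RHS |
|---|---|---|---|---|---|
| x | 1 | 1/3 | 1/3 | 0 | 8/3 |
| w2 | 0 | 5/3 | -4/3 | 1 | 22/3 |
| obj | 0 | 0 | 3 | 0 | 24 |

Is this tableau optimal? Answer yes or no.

Every obj-row coefficient is ≥ 0, so the tableau is optimal.

yes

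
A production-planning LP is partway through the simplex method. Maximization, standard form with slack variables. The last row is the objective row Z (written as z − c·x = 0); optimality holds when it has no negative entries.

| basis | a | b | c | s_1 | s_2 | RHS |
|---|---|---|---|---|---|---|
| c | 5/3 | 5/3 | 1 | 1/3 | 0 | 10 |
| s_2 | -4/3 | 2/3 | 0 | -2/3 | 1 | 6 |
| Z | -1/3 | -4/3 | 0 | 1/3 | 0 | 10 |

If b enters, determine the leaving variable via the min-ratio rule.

Column b entries and ratios — c: 10/(5/3) = 6; s_2: 6/(2/3) = 9.
Smallest ratio is 6 in the row of c, so c leaves.

c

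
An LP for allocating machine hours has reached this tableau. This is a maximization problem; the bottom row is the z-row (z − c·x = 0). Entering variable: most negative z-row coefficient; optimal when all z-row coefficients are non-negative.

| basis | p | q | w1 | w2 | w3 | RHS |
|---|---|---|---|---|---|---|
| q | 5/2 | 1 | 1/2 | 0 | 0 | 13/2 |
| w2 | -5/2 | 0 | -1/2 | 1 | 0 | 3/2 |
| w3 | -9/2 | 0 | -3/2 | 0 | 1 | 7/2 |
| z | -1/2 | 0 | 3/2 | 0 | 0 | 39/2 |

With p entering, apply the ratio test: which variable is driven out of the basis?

q

Column p entries and ratios — q: (13/2)/(5/2) = 13/5; w2: -5/2 ≤ 0, skip; w3: -9/2 ≤ 0, skip.
Smallest ratio is 13/5 in the row of q, so q leaves.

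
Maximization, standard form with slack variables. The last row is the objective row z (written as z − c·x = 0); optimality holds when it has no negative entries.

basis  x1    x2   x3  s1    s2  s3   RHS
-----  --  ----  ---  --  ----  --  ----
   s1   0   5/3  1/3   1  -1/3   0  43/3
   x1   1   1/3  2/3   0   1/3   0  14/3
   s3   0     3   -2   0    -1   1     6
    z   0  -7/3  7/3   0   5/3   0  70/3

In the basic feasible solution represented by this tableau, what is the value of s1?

43/3

s1 is basic (row 1); its value is the RHS of that row, 43/3.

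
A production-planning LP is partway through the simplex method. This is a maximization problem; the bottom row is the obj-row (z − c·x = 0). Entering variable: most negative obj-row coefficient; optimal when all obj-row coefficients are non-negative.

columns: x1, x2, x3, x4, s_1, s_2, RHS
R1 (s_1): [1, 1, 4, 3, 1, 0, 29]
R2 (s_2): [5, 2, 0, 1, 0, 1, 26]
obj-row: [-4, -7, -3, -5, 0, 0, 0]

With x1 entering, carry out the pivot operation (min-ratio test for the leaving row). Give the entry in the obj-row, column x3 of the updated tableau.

Ratio test on column x1 — row 1: 29/1 = 29; row 2: 26/5 = 26/5. Minimum is 26/5 at row 2 (s_2 leaves); pivot element 5.
Divide row 2 by 5; eliminate column x1 from the other rows.
obj-row update in column x3: -3 − (-4)·0 = -3.

-3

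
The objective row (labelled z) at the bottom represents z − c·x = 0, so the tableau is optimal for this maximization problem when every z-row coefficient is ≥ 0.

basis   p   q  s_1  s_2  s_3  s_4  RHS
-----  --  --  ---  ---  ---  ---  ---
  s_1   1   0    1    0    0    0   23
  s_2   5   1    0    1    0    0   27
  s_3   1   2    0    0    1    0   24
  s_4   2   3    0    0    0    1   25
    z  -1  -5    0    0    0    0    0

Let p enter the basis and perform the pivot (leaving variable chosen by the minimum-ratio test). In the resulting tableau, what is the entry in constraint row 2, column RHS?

Ratio test on column p — row 1: 23/1 = 23; row 2: 27/5 = 27/5; row 3: 24/1 = 24; row 4: 25/2 = 25/2. Minimum is 27/5 at row 2 (s_2 leaves); pivot element 5.
Divide row 2 by 5; eliminate column p from the other rows.
In the new row 2, the RHS entry is the old entry divided by the pivot: 27/5 = 27/5.

27/5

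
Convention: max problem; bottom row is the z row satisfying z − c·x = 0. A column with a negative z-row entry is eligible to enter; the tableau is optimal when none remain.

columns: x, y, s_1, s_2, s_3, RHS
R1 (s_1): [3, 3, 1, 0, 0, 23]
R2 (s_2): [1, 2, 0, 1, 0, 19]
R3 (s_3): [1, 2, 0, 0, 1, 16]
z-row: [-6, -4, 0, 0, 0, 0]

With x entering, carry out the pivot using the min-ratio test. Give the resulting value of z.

Ratio test on column x — row 1: 23/3 = 23/3; row 2: 19/1 = 19; row 3: 16/1 = 16. Minimum is 23/3 at row 1 (s_1 leaves); pivot element 3.
Pivot on row 1; the z-row RHS becomes 0 − (-6)·(23/3) = 46.

46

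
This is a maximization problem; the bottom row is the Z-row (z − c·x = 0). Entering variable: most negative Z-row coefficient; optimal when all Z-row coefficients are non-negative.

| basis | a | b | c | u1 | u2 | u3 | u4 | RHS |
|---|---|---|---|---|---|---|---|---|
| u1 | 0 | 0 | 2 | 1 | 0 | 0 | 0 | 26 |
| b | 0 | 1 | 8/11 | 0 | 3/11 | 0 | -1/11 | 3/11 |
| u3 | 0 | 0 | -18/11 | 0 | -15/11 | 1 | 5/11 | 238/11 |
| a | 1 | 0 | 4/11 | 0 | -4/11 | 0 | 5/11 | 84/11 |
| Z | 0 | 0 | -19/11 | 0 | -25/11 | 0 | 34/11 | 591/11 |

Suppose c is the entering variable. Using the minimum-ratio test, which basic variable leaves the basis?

b

Column c entries and ratios — u1: 26/2 = 13; b: (3/11)/(8/11) = 3/8; u3: -18/11 ≤ 0, skip; a: (84/11)/(4/11) = 21.
Smallest ratio is 3/8 in the row of b, so b leaves.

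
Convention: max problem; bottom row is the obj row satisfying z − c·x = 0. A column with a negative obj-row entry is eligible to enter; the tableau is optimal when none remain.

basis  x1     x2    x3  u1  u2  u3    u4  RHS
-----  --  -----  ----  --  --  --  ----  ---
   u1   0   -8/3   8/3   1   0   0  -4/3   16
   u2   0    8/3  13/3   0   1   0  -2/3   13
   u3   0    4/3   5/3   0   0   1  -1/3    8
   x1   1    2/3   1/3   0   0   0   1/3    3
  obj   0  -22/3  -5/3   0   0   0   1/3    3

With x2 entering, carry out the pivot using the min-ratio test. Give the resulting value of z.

36

Ratio test on column x2 — row 1: entry -8/3 ≤ 0; row 2: 13/(8/3) = 39/8; row 3: 8/(4/3) = 6; row 4: 3/(2/3) = 9/2. Minimum is 9/2 at row 4 (x1 leaves); pivot element 2/3.
Pivot on row 4; the obj-row RHS becomes 3 − (-22/3)·(9/2) = 36.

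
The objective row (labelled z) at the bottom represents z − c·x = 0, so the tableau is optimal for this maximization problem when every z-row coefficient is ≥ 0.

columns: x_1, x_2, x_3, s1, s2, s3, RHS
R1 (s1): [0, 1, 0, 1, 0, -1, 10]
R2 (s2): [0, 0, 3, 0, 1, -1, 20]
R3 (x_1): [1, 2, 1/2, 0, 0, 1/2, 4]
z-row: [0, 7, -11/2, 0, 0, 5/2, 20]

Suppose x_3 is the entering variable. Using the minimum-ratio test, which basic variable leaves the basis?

Column x_3 entries and ratios — s1: 0 ≤ 0, skip; s2: 20/3 = 20/3; x_1: 4/(1/2) = 8.
Smallest ratio is 20/3 in the row of s2, so s2 leaves.

s2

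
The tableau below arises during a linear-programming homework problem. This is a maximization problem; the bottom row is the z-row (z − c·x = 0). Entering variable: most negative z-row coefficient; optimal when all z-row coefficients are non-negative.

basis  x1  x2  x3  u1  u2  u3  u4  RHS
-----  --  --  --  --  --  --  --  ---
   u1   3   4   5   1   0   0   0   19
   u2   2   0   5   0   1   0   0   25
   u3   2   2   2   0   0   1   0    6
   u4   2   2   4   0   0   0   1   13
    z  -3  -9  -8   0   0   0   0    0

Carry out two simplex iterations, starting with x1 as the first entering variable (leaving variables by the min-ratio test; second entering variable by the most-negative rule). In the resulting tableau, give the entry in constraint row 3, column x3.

1

Ratio test on column x1 — row 1: 19/3 = 19/3; row 2: 25/2 = 25/2; row 3: 6/2 = 3; row 4: 13/2 = 13/2. Minimum is 3 at row 3 (u3 leaves); pivot element 2.
Divide row 3 by 2; eliminate column x1 from the other rows.
Second iteration: most negative z-row entry is -6 in column x2, so x2 enters.
Ratio test on column x2 — row 1: 10/1 = 10; row 2: entry -2 ≤ 0; row 3: 3/1 = 3; row 4: entry 0 ≤ 0. Minimum is 3 at row 3 (x1 leaves); pivot element 1.
Divide row 3 by 1; eliminate column x2 from the other rows.
After both pivots, the entry at constraint row 3, column x3 is 1.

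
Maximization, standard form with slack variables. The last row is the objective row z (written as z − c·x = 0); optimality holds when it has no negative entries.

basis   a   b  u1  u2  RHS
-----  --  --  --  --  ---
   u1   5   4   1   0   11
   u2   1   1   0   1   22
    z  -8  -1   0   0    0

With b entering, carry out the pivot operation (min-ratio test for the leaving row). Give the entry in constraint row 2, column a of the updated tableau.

Ratio test on column b — row 1: 11/4 = 11/4; row 2: 22/1 = 22. Minimum is 11/4 at row 1 (u1 leaves); pivot element 4.
Divide row 1 by 4; eliminate column b from the other rows.
Row 2 update in column a: 1 − 1·(5/4) = -1/4.

-1/4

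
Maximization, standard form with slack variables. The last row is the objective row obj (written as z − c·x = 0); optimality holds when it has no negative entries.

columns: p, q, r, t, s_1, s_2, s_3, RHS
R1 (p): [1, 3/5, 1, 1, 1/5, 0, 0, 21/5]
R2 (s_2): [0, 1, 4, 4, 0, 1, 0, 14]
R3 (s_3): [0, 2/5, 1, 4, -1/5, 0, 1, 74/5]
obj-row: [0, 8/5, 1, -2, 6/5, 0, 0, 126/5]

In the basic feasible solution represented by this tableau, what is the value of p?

p is basic (row 1); its value is the RHS of that row, 21/5.

21/5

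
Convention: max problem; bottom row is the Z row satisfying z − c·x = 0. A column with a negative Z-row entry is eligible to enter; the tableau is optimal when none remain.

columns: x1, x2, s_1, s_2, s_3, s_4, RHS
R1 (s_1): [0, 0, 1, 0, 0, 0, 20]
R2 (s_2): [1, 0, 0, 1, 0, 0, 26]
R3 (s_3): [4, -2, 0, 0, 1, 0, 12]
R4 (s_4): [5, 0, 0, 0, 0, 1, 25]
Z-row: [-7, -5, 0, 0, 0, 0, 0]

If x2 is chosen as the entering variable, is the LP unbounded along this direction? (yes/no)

Every constraint-row entry in column x2 is ≤ 0, so increasing x2 is unbounded.

yes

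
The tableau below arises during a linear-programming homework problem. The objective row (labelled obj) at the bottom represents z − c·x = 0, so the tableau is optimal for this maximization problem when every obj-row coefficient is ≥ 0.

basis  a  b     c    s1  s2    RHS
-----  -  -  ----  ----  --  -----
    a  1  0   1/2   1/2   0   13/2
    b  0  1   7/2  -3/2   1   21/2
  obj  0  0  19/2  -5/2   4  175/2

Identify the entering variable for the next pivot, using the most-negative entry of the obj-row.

Negative obj-row entries: s1: -5/2.
The most negative is -5/2 in column s1, so s1 enters.

s1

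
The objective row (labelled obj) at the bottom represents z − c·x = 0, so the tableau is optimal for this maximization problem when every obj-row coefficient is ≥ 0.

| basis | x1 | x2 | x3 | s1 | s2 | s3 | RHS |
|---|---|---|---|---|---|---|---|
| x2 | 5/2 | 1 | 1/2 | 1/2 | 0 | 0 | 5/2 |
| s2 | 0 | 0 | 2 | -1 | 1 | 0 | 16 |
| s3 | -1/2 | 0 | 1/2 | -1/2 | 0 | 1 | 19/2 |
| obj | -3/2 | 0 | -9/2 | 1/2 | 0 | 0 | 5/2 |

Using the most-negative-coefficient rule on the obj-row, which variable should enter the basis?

x3

Negative obj-row entries: x1: -3/2, x3: -9/2.
The most negative is -9/2 in column x3, so x3 enters.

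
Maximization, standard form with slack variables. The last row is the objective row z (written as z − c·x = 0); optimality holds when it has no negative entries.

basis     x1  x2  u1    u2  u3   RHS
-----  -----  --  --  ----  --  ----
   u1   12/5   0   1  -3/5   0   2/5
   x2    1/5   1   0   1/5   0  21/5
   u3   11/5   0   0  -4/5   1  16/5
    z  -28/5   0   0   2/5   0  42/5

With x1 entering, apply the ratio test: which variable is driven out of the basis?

u1

Column x1 entries and ratios — u1: (2/5)/(12/5) = 1/6; x2: (21/5)/(1/5) = 21; u3: (16/5)/(11/5) = 16/11.
Smallest ratio is 1/6 in the row of u1, so u1 leaves.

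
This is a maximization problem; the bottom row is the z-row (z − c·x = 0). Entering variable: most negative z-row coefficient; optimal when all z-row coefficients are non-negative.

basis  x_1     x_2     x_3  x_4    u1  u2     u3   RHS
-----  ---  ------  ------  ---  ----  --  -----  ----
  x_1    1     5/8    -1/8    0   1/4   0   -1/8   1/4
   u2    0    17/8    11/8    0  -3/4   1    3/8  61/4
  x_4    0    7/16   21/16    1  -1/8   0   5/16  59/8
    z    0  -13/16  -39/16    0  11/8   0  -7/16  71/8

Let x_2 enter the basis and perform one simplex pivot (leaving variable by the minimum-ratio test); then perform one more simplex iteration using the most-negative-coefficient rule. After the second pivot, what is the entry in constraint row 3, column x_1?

-1/2

Ratio test on column x_2 — row 1: (1/4)/(5/8) = 2/5; row 2: (61/4)/(17/8) = 122/17; row 3: (59/8)/(7/16) = 118/7. Minimum is 2/5 at row 1 (x_1 leaves); pivot element 5/8.
Divide row 1 by 5/8; eliminate column x_2 from the other rows.
Second iteration: most negative z-row entry is -13/5 in column x_3, so x_3 enters.
Ratio test on column x_3 — row 1: entry -1/5 ≤ 0; row 2: (72/5)/(9/5) = 8; row 3: (36/5)/(7/5) = 36/7. Minimum is 36/7 at row 3 (x_4 leaves); pivot element 7/5.
Divide row 3 by 7/5; eliminate column x_3 from the other rows.
After both pivots, the entry at constraint row 3, column x_1 is -1/2.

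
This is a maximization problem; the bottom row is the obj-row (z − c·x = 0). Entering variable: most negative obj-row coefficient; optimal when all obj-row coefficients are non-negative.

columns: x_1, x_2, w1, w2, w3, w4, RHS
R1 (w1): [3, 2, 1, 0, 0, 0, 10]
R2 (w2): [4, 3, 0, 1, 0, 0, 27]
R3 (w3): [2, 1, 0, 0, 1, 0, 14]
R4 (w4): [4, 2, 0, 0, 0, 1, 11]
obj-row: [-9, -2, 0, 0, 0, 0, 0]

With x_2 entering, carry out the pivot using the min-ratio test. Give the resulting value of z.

Ratio test on column x_2 — row 1: 10/2 = 5; row 2: 27/3 = 9; row 3: 14/1 = 14; row 4: 11/2 = 11/2. Minimum is 5 at row 1 (w1 leaves); pivot element 2.
Pivot on row 1; the obj-row RHS becomes 0 − (-2)·5 = 10.

10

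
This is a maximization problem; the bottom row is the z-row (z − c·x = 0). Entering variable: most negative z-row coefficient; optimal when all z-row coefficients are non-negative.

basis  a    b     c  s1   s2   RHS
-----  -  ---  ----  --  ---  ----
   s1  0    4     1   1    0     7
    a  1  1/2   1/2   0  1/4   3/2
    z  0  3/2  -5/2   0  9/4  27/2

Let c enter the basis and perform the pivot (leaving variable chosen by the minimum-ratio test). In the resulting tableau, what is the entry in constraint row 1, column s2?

Ratio test on column c — row 1: 7/1 = 7; row 2: (3/2)/(1/2) = 3. Minimum is 3 at row 2 (a leaves); pivot element 1/2.
Divide row 2 by 1/2; eliminate column c from the other rows.
Row 1 update in column s2: 0 − 1·(1/2) = -1/2.

-1/2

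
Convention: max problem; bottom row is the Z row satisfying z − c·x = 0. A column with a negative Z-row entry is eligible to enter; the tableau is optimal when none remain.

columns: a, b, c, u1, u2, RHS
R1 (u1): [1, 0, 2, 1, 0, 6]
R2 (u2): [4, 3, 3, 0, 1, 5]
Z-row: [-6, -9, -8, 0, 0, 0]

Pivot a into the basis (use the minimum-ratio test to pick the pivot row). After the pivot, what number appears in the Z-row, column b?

-9/2

Ratio test on column a — row 1: 6/1 = 6; row 2: 5/4 = 5/4. Minimum is 5/4 at row 2 (u2 leaves); pivot element 4.
Divide row 2 by 4; eliminate column a from the other rows.
Z-row update in column b: -9 − (-6)·(3/4) = -9/2.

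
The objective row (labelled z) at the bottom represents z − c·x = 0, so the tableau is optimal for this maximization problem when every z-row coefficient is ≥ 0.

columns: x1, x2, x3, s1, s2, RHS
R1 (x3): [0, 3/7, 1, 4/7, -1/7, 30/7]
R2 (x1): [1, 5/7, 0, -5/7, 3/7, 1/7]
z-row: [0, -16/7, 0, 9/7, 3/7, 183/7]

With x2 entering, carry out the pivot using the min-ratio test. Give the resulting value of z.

133/5

Ratio test on column x2 — row 1: (30/7)/(3/7) = 10; row 2: (1/7)/(5/7) = 1/5. Minimum is 1/5 at row 2 (x1 leaves); pivot element 5/7.
Pivot on row 2; the z-row RHS becomes 183/7 − (-16/7)·(1/5) = 133/5.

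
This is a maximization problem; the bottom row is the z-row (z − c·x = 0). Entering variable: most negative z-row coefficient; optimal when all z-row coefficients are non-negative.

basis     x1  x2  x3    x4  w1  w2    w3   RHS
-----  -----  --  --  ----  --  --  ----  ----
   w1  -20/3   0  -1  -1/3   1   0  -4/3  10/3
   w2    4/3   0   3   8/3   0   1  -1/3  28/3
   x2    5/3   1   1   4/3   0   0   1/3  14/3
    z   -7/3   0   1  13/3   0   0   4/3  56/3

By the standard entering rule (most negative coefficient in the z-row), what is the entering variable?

Negative z-row entries: x1: -7/3.
The most negative is -7/3 in column x1, so x1 enters.

x1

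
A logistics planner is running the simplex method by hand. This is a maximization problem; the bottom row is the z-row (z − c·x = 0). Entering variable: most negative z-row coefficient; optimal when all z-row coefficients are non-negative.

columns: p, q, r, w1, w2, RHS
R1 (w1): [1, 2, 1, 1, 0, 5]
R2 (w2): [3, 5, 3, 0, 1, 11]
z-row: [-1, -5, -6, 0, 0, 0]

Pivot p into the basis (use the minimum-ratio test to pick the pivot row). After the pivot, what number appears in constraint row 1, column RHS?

Ratio test on column p — row 1: 5/1 = 5; row 2: 11/3 = 11/3. Minimum is 11/3 at row 2 (w2 leaves); pivot element 3.
Divide row 2 by 3; eliminate column p from the other rows.
Row 1 update in column RHS: 5 − 1·(11/3) = 4/3.

4/3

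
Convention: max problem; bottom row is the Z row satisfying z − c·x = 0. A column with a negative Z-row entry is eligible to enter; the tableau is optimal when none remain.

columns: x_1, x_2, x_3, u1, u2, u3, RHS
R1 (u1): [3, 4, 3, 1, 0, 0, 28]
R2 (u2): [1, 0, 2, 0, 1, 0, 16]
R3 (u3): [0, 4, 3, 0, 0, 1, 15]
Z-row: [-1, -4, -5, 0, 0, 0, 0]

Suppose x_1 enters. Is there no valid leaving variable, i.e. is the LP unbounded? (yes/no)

Column x_1 has positive entries in row(s) 1, 2, so the ratio test bounds it — not unbounded.

no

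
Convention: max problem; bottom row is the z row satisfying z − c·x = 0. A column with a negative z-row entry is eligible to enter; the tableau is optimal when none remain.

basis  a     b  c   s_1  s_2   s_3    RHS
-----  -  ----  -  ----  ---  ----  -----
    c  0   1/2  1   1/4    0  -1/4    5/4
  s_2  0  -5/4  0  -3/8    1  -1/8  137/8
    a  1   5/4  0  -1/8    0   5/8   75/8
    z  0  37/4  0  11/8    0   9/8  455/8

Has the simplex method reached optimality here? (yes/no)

Every z-row coefficient is ≥ 0, so the tableau is optimal.

yes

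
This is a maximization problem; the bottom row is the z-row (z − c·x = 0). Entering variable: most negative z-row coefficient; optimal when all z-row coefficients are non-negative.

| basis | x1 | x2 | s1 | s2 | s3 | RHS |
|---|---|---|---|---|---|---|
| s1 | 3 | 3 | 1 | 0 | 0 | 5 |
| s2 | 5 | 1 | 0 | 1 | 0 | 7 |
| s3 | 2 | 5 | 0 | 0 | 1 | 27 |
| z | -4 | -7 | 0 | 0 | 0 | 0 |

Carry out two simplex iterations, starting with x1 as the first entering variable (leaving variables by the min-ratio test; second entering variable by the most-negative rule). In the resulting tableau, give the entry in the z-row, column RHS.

23/3

Ratio test on column x1 — row 1: 5/3 = 5/3; row 2: 7/5 = 7/5; row 3: 27/2 = 27/2. Minimum is 7/5 at row 2 (s2 leaves); pivot element 5.
Divide row 2 by 5; eliminate column x1 from the other rows.
Second iteration: most negative z-row entry is -31/5 in column x2, so x2 enters.
Ratio test on column x2 — row 1: (4/5)/(12/5) = 1/3; row 2: (7/5)/(1/5) = 7; row 3: (121/5)/(23/5) = 121/23. Minimum is 1/3 at row 1 (s1 leaves); pivot element 12/5.
Divide row 1 by 12/5; eliminate column x2 from the other rows.
After both pivots, the entry at the z-row, column RHS is 23/3.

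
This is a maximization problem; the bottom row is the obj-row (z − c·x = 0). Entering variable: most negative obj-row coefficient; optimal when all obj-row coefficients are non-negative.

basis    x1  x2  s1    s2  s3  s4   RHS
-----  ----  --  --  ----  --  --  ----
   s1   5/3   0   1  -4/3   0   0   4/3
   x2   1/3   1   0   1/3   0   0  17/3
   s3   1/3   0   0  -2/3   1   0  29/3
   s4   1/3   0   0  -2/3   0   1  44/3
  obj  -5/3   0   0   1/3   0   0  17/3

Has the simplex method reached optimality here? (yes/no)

no

The obj-row has a negative entry -5/3 in column x1, so it is not optimal.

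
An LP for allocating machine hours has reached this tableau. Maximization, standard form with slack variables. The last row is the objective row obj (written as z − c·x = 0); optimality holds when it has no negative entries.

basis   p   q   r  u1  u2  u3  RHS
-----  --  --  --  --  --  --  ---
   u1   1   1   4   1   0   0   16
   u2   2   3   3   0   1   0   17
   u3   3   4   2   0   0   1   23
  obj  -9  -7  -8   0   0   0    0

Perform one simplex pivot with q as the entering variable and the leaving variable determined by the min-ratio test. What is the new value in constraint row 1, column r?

3

Ratio test on column q — row 1: 16/1 = 16; row 2: 17/3 = 17/3; row 3: 23/4 = 23/4. Minimum is 17/3 at row 2 (u2 leaves); pivot element 3.
Divide row 2 by 3; eliminate column q from the other rows.
Row 1 update in column r: 4 − 1·1 = 3.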